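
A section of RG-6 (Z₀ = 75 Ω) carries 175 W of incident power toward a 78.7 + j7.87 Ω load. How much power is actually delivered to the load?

|Γ| = |(3.7 + j7.87)/(153.7 + j7.87)| = 0.0565
|Γ|² = 0.00319
P_refl = |Γ|²·P_inc = 0.559 W, P_del = (1 − |Γ|²)·P_inc = 174 W

P_delivered ≈ 174 W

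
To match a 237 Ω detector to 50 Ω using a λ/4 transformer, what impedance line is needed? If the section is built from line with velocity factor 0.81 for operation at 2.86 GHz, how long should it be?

Z_qwt ≈ 109 Ω; length ≈ 2.12 cm

Z_qwt = √(Z_0·R_L) = √(50 × 237) = √11850
λ = 0.81·c/f = 0.085 m, so l = λ/4 = 0.0212 m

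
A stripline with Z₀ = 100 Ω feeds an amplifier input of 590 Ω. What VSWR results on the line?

VSWR ≈ 5.9

Γ = (590 − 100)/(590 + 100) = 0.71
VSWR = (1 + 0.71)/(1 − 0.71)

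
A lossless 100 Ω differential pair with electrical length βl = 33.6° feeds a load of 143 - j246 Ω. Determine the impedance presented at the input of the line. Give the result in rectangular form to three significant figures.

tan(βl) = tan(33.6°) = 0.664
Z_in = Z_0·(Z_L + jZ_0·tanβl)/(Z_0 + jZ_L·tanβl)
     = 100·(143 − j180)/(263 + j95)

Z_in ≈ 26.3 − j77.6 Ω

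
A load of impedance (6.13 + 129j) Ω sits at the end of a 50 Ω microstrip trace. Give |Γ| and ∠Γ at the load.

Γ ≈ 0.969 ∠ 42.3°

Γ = (Z_L − Z_0)/(Z_L + Z_0) = (-43.87 + j129)/(56.13 + j129)
|Γ| = 136/141 = 0.969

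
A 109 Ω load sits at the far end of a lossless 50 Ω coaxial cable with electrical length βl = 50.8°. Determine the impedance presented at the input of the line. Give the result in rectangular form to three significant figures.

tan(βl) = tan(50.8°) = 1.23
Z_in = Z_0·(Z_L + jZ_0·tanβl)/(Z_0 + jZ_L·tanβl)
     = 50·(109 + j61.3)/(50 + j134)

Z_in ≈ 33.5 − j28.2 Ω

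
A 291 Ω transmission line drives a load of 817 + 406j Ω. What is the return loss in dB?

RL ≈ 4.99 dB

Γ = (526 + j406)/(1108 + j406), |Γ| = 0.563
RL = −20·log₁₀|Γ| = −20·log₁₀(0.563)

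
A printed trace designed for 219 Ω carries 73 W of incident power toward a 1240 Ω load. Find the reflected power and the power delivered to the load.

P_reflected ≈ 35.7 W; P_delivered ≈ 37.3 W

Γ = (1240 − 219)/(1240 + 219) = 0.7
|Γ|² = 0.49
P_refl = |Γ|²·P_inc = 35.7 W, P_del = (1 − |Γ|²)·P_inc = 37.3 W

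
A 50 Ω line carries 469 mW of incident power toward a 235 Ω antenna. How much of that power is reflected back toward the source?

P_reflected ≈ 198 mW

Γ = (235 − 50)/(235 + 50) = 0.649
|Γ|² = 0.421
P_refl = |Γ|²·P_inc = 198 mW, P_del = (1 − |Γ|²)·P_inc = 271 mW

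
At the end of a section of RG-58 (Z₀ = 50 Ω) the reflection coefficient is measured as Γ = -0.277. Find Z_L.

Z_L ≈ 28.3 Ω

Z_L = Z_0·(1 + Γ)/(1 − Γ) = 50·(0.723)/(1.28)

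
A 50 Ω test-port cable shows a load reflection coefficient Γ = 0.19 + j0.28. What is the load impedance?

Z_L ≈ 60.3 + j38.1 Ω

Z_L = Z_0·(1 + Γ)/(1 − Γ) = 50·(1.19 + j0.28)/(0.81 − j0.28)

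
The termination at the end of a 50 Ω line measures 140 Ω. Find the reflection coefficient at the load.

Γ = 0.474

Γ = (Z_L − Z_0)/(Z_L + Z_0) = (140 − 50)/(140 + 50) = 90/190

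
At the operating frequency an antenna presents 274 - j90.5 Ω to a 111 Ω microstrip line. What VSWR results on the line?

Γ = (Z_L − Z_0)/(Z_L + Z_0) = (163 − j90.5)/(385 − j90.5)
|Γ| = 186/395 = 0.471
VSWR = (1 + |Γ|)/(1 − |Γ|) = 1.47/0.529

VSWR ≈ 2.78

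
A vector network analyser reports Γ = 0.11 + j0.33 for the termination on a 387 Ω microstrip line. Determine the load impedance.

Z_L = Z_0·(1 + Γ)/(1 − Γ) = 387·(1.11 + j0.33)/(0.89 − j0.33)

Z_L ≈ 378 + j283 Ω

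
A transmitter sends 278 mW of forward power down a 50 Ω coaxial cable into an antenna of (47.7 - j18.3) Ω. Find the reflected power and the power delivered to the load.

|Γ| = |(-2.3 − j18.3)/(97.7 − j18.3)| = 0.186
|Γ|² = 0.0344
P_refl = |Γ|²·P_inc = 9.57 mW, P_del = (1 − |Γ|²)·P_inc = 268 mW

P_reflected ≈ 9.57 mW; P_delivered ≈ 268 mW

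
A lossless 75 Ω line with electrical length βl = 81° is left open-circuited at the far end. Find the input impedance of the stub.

tan(βl) = 6.31
For an open-circuited stub, Z_in = −jZ_0·cot(βl) = −jZ_0/tan(βl)

Z_in ≈ −j11.9 Ω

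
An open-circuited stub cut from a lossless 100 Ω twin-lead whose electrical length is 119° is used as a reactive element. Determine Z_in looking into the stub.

Z_in ≈ +j55.4 Ω

tan(βl) = -1.8
For an open-circuited stub, Z_in = −jZ_0·cot(βl) = −jZ_0/tan(βl)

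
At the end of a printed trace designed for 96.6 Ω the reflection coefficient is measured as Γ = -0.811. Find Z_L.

Z_L = Z_0·(1 + Γ)/(1 − Γ) = 96.6·(0.189)/(1.81)

Z_L ≈ 10.1 Ω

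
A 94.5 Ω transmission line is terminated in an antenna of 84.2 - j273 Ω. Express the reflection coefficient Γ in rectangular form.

Γ ≈ 0.683 − j0.485

Γ = (Z_L − Z_0)/(Z_L + Z_0) = (-10.3 − j273)/(178.7 − j273)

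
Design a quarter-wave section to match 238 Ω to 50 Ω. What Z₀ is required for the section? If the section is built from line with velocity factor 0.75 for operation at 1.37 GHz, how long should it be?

Z_qwt = √(Z_0·R_L) = √(50 × 238) = √11900
λ = 0.75·c/f = 0.164 m, so l = λ/4 = 0.0411 m

Z_qwt ≈ 109 Ω; length ≈ 4.11 cm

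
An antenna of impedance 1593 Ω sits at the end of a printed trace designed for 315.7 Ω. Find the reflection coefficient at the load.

Γ = 0.669

Γ = (Z_L − Z_0)/(Z_L + Z_0) = (1593 − 315.7)/(1593 + 315.7) = 1277/1909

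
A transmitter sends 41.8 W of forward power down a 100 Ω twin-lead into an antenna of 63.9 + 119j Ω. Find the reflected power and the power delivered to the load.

P_reflected ≈ 15.8 W; P_delivered ≈ 26 W

|Γ| = |(-36.1 + j119)/(163.9 + j119)| = 0.614
|Γ|² = 0.377
P_refl = |Γ|²·P_inc = 15.8 W, P_del = (1 − |Γ|²)·P_inc = 26 W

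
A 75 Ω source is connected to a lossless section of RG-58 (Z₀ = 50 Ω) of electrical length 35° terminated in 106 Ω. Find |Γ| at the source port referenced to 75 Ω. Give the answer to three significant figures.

tan(βl) = 0.7
Z_in = Z_0·(Z_L + jZ_0·tanβl)/(Z_0 + jZ_L·tanβl) = 49.3 − j38.2 Ω
Γ_s = (Z_in − Z_s)/(Z_in + Z_s) = (-25.7 − j38.2)/(124 − j38.2), |Γ_s| = 0.354

|Γ| ≈ 0.354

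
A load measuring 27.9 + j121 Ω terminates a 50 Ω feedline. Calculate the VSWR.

VSWR ≈ 12.8

Γ = (Z_L − Z_0)/(Z_L + Z_0) = (-22.1 + j121)/(77.9 + j121)
|Γ| = 123/144 = 0.855
VSWR = (1 + |Γ|)/(1 − |Γ|) = 1.85/0.145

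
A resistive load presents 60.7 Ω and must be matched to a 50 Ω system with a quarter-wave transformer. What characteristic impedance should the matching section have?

Z_qwt ≈ 55.1 Ω

Z_qwt = √(Z_0·R_L) = √(50 × 60.7) = √3035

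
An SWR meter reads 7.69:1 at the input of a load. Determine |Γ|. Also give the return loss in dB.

|Γ| ≈ 0.77; return loss ≈ 2.27 dB

|Γ| = (S − 1)/(S + 1) = (7.69 − 1)/(7.69 + 1) = 6.69/8.69
RL = −20·log₁₀|Γ| = −20·log₁₀(0.77)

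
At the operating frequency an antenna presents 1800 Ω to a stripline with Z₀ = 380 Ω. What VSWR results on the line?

For a purely resistive load, VSWR = R_L/Z_0 or Z_0/R_L (whichever > 1) = 1800/380

VSWR ≈ 4.74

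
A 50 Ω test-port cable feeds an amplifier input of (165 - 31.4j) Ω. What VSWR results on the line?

VSWR ≈ 3.43

Γ = (Z_L − Z_0)/(Z_L + Z_0) = (115 − j31.4)/(215 − j31.4)
|Γ| = 119/217 = 0.549
VSWR = (1 + |Γ|)/(1 − |Γ|) = 1.55/0.451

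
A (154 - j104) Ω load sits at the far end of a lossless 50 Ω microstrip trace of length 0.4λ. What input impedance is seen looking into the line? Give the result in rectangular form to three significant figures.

βl = 2π × 0.4 = 144°
tan(βl) = tan(144°) = -0.727
Z_in = Z_0·(Z_L + jZ_0·tanβl)/(Z_0 + jZ_L·tanβl)
     = 50·(154 − j140)/(-25.6 − j112)

Z_in ≈ 44.7 + j79 Ω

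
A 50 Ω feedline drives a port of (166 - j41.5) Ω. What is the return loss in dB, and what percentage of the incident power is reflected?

RL ≈ 5.03 dB; 31.4% of incident power reflected

Γ = (116 − j41.5)/(216 − j41.5), |Γ| = 0.56
RL = −20·log₁₀(0.56) = 5.03 dB
P_refl/P_inc = |Γ|² = 0.314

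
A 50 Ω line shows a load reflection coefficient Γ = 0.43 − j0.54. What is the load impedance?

Z_L = Z_0·(1 + Γ)/(1 − Γ) = 50·(1.43 − j0.54)/(0.57 + j0.54)

Z_L ≈ 42.5 − j87.6 Ω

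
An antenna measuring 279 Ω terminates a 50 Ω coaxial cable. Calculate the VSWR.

VSWR ≈ 5.58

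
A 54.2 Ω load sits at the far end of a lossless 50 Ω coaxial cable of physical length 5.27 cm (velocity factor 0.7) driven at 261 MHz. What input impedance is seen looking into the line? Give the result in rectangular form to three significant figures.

Z_in ≈ 52.7 − j3.12 Ω

λ = v/f = 0.7·c / 261 MHz = 0.805 m
βl = 2π·l/λ = 2π × 0.0655 = 23.6°
tan(βl) = tan(23.6°) = 0.436
Z_in = Z_0·(Z_L + jZ_0·tanβl)/(Z_0 + jZ_L·tanβl)
     = 50·(54.2 + j21.8)/(50 + j23.7)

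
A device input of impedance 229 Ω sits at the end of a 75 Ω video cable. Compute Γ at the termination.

Γ = (Z_L − Z_0)/(Z_L + Z_0) = (229 − 75)/(229 + 75) = 154/304

Γ = 0.507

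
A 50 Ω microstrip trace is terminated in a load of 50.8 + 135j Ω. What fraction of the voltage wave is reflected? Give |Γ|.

Γ = (Z_L − Z_0)/(Z_L + Z_0) = (0.8 + j135)/(100.8 + j135)
|Γ| = 135/168

|Γ| ≈ 0.801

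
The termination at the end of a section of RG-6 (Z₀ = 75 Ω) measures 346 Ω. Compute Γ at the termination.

Γ = 0.644

Γ = (Z_L − Z_0)/(Z_L + Z_0) = (346 − 75)/(346 + 75) = 271/421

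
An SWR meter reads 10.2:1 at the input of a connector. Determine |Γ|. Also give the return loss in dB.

|Γ| = (S − 1)/(S + 1) = (10.2 − 1)/(10.2 + 1) = 9.2/11.2
RL = −20·log₁₀|Γ| = −20·log₁₀(0.821)

|Γ| ≈ 0.821; return loss ≈ 1.71 dB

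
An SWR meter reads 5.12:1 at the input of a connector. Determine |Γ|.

|Γ| = (S − 1)/(S + 1) = (5.12 − 1)/(5.12 + 1) = 4.12/6.12

|Γ| ≈ 0.673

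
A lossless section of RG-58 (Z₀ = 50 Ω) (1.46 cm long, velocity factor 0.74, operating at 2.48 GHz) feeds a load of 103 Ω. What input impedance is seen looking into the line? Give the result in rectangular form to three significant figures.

Z_in ≈ 30.6 − j21.4 Ω

λ = v/f = 0.74·c / 2.48 GHz = 0.0895 m
βl = 2π·l/λ = 2π × 0.163 = 58.7°
tan(βl) = tan(58.7°) = 1.65
Z_in = Z_0·(Z_L + jZ_0·tanβl)/(Z_0 + jZ_L·tanβl)
     = 50·(103 + j82.3)/(50 + j170)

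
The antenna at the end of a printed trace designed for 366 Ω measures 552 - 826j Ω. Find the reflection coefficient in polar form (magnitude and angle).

Γ ≈ 0.686 ∠ -35.3°

Γ = (Z_L − Z_0)/(Z_L + Z_0) = (186 − j826)/(918 − j826)
|Γ| = 847/1230 = 0.686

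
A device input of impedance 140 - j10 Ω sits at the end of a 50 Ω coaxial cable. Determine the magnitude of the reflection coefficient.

|Γ| ≈ 0.476

Γ = (Z_L − Z_0)/(Z_L + Z_0) = (90 − j10)/(190 − j10)
|Γ| = 90.6/190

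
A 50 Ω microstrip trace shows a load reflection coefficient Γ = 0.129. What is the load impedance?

Z_L ≈ 64.8 Ω

Z_L = Z_0·(1 + Γ)/(1 − Γ) = 50·(1.13)/(0.871)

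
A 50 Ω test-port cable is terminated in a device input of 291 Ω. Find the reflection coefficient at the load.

Γ = 0.707

Γ = (Z_L − Z_0)/(Z_L + Z_0) = (291 − 50)/(291 + 50) = 241/341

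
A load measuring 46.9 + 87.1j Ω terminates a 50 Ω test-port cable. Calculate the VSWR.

Γ = (Z_L − Z_0)/(Z_L + Z_0) = (-3.1 + j87.1)/(96.9 + j87.1)
|Γ| = 87.2/130 = 0.669
VSWR = (1 + |Γ|)/(1 − |Γ|) = 1.67/0.331

VSWR ≈ 5.04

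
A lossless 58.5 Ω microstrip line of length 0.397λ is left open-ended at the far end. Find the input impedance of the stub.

βl = 2π × 0.397 = 143°
tan(βl) = -0.756
For an open-ended stub, Z_in = −jZ_0·cot(βl) = −jZ_0/tan(βl)

Z_in ≈ +j77.4 Ω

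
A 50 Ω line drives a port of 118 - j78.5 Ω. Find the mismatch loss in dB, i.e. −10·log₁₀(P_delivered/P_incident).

mismatch loss ≈ 1.63 dB

Γ = (68 − j78.5)/(168 − j78.5), |Γ| = 0.56
|Γ|² = 0.314, so P_del/P_inc = 1 − |Γ|² = 0.686
ML = −10·log₁₀(1 − |Γ|²)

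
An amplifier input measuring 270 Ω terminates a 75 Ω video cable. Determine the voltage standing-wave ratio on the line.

Γ = (270 − 75)/(270 + 75) = 0.565
VSWR = (1 + 0.565)/(1 − 0.565)

VSWR ≈ 3.6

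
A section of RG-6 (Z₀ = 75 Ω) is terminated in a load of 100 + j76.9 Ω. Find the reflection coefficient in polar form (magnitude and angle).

Γ = (Z_L − Z_0)/(Z_L + Z_0) = (25 + j76.9)/(175 + j76.9)
|Γ| = 80.9/191 = 0.423

Γ ≈ 0.423 ∠ 48.3°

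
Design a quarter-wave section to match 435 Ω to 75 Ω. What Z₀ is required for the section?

Z_qwt ≈ 181 Ω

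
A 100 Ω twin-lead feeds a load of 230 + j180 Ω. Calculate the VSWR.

Γ = (Z_L − Z_0)/(Z_L + Z_0) = (130 + j180)/(330 + j180)
|Γ| = 222/376 = 0.591
VSWR = (1 + |Γ|)/(1 − |Γ|) = 1.59/0.409

VSWR ≈ 3.89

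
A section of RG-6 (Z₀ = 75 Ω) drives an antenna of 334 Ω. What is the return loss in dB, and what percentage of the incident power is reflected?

Γ = (334 − 75)/(334 + 75) = 0.633
RL = −20·log₁₀(0.633) = 3.97 dB
P_refl/P_inc = |Γ|² = 0.401

RL ≈ 3.97 dB; 40.1% of incident power reflected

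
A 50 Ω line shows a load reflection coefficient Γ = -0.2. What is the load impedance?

Z_L = Z_0·(1 + Γ)/(1 − Γ) = 50·(0.8)/(1.2)

Z_L ≈ 33.3 Ω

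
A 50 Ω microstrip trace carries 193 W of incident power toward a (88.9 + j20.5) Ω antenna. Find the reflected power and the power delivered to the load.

P_reflected ≈ 18.9 W; P_delivered ≈ 174 W

|Γ| = |(38.9 + j20.5)/(138.9 + j20.5)| = 0.313
|Γ|² = 0.0981
P_refl = |Γ|²·P_inc = 18.9 W, P_del = (1 − |Γ|²)·P_inc = 174 W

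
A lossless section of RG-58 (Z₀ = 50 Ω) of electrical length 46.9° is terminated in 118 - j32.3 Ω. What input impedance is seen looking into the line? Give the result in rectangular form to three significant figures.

Z_in ≈ 27.4 − j28.4 Ω

tan(βl) = tan(46.9°) = 1.07
Z_in = Z_0·(Z_L + jZ_0·tanβl)/(Z_0 + jZ_L·tanβl)
     = 50·(118 + j21.1)/(84.5 + j126)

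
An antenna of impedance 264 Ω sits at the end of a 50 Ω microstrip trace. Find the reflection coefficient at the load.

Γ = 0.682

Γ = (Z_L − Z_0)/(Z_L + Z_0) = (264 − 50)/(264 + 50) = 214/314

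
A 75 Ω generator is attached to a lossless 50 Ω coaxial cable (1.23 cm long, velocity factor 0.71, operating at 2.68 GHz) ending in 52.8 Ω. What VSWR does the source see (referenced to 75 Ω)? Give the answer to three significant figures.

VSWR ≈ 1.54

λ = v/f = 0.71·c / 2.68 GHz = 0.0795 m
βl = 2π·l/λ = 2π × 0.155 = 55.7°
tan(βl) = 1.47
Z_in = Z_0·(Z_L + jZ_0·tanβl)/(Z_0 + jZ_L·tanβl) = 49 − j2.48 Ω
Γ_s = (Z_in − Z_s)/(Z_in + Z_s) = (-26 − j2.48)/(124 − j2.48), |Γ_s| = 0.211
VSWR = (1 + |Γ_s|)/(1 − |Γ_s|)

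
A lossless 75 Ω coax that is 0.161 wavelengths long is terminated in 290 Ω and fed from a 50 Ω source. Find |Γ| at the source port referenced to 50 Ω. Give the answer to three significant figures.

|Γ| ≈ 0.558

βl = 2π × 0.161 = 58°
tan(βl) = 1.6
Z_in = Z_0·(Z_L + jZ_0·tanβl)/(Z_0 + jZ_L·tanβl) = 26.3 − j42.7 Ω
Γ_s = (Z_in − Z_s)/(Z_in + Z_s) = (-23.7 − j42.7)/(76.3 − j42.7), |Γ_s| = 0.558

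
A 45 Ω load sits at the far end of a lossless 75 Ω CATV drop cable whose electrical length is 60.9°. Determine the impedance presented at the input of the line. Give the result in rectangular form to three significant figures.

Z_in ≈ 88 + j39.9 Ω

tan(βl) = tan(60.9°) = 1.8
Z_in = Z_0·(Z_L + jZ_0·tanβl)/(Z_0 + jZ_L·tanβl)
     = 75·(45 + j135)/(75 + j80.8)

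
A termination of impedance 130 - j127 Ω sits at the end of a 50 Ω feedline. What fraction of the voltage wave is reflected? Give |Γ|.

Γ = (Z_L − Z_0)/(Z_L + Z_0) = (80 − j127)/(180 − j127)
|Γ| = 150/220

|Γ| ≈ 0.681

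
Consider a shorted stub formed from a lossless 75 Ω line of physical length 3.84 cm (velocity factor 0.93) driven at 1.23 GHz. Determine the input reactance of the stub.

λ = v/f = 0.93·c / 1.23 GHz = 0.227 m
βl = 2π·l/λ = 2π × 0.169 = 60.9°
tan(βl) = 1.8
For a shorted stub, Z_in = jZ_0·tan(βl)

X_in ≈ 135 Ω (inductive)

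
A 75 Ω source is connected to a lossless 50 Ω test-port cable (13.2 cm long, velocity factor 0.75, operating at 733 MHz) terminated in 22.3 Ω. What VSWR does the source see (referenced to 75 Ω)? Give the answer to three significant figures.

VSWR ≈ 3.06

λ = v/f = 0.75·c / 733 MHz = 0.307 m
βl = 2π·l/λ = 2π × 0.43 = 155°
tan(βl) = -0.47
Z_in = Z_0·(Z_L + jZ_0·tanβl)/(Z_0 + jZ_L·tanβl) = 26.1 − j18 Ω
Γ_s = (Z_in − Z_s)/(Z_in + Z_s) = (-48.9 − j18)/(101 − j18), |Γ_s| = 0.508
VSWR = (1 + |Γ_s|)/(1 − |Γ_s|)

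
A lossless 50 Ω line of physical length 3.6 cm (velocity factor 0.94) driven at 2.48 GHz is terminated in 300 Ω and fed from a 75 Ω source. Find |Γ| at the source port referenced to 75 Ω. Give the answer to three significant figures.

λ = v/f = 0.94·c / 2.48 GHz = 0.114 m
βl = 2π·l/λ = 2π × 0.317 = 114°
tan(βl) = -2.25
Z_in = Z_0·(Z_L + jZ_0·tanβl)/(Z_0 + jZ_L·tanβl) = 9.93 + j21.5 Ω
Γ_s = (Z_in − Z_s)/(Z_in + Z_s) = (-65.1 + j21.5)/(84.9 + j21.5), |Γ_s| = 0.782

|Γ| ≈ 0.782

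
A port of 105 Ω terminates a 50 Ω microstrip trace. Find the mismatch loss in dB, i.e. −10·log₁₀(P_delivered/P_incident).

Γ = (105 − 50)/(105 + 50) = 0.355
|Γ|² = 0.126, so P_del/P_inc = 1 − |Γ|² = 0.874
ML = −10·log₁₀(1 − |Γ|²)

mismatch loss ≈ 0.584 dB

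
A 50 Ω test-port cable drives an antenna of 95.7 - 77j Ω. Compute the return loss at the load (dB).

RL ≈ 5.3 dB

Γ = (45.7 − j77)/(145.7 − j77), |Γ| = 0.543
RL = −20·log₁₀|Γ| = −20·log₁₀(0.543)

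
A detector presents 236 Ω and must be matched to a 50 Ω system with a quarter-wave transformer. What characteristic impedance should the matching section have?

Z_qwt = √(Z_0·R_L) = √(50 × 236) = √11800

Z_qwt ≈ 109 Ω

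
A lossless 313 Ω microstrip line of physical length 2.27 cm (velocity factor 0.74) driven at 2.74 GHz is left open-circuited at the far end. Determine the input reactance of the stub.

λ = v/f = 0.74·c / 2.74 GHz = 0.081 m
βl = 2π·l/λ = 2π × 0.28 = 101°
tan(βl) = -5.21
For an open-circuited stub, Z_in = −jZ_0·cot(βl) = −jZ_0/tan(βl)

X_in ≈ 60.1 Ω (inductive)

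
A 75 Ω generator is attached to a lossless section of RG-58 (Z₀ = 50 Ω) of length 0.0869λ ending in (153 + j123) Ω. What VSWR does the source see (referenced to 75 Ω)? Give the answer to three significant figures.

βl = 2π × 0.0869 = 31.3°
tan(βl) = 0.608
Z_in = Z_0·(Z_L + jZ_0·tanβl)/(Z_0 + jZ_L·tanβl) = 56.6 − j97.3 Ω
Γ_s = (Z_in − Z_s)/(Z_in + Z_s) = (-18.4 − j97.3)/(132 − j97.3), |Γ_s| = 0.605
VSWR = (1 + |Γ_s|)/(1 − |Γ_s|)

VSWR ≈ 4.07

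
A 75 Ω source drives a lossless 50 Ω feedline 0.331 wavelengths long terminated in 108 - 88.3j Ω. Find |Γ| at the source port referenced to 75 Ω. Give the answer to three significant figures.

βl = 2π × 0.331 = 119°
tan(βl) = -1.79
Z_in = Z_0·(Z_L + jZ_0·tanβl)/(Z_0 + jZ_L·tanβl) = 23.1 + j40.8 Ω
Γ_s = (Z_in − Z_s)/(Z_in + Z_s) = (-51.9 + j40.8)/(98.1 + j40.8), |Γ_s| = 0.621

|Γ| ≈ 0.621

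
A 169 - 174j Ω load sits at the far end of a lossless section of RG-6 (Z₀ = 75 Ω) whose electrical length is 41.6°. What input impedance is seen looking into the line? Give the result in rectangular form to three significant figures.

Z_in ≈ 22.6 − j49.9 Ω

tan(βl) = tan(41.6°) = 0.888
Z_in = Z_0·(Z_L + jZ_0·tanβl)/(Z_0 + jZ_L·tanβl)
     = 75·(169 − j107)/(229 + j150)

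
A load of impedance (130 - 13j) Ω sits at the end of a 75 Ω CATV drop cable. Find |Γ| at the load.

Γ = (Z_L − Z_0)/(Z_L + Z_0) = (55 − j13)/(205 − j13)
|Γ| = 56.5/205

|Γ| ≈ 0.275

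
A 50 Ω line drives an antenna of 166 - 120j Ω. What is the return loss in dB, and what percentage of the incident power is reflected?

RL ≈ 3.41 dB; 45.6% of incident power reflected

Γ = (116 − j120)/(216 − j120), |Γ| = 0.675
RL = −20·log₁₀(0.675) = 3.41 dB
P_refl/P_inc = |Γ|² = 0.456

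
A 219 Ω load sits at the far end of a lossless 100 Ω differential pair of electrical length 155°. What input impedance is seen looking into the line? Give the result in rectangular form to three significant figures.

tan(βl) = tan(155°) = -0.466
Z_in = Z_0·(Z_L + jZ_0·tanβl)/(Z_0 + jZ_L·tanβl)
     = 100·(219 − j46.6)/(100 − j102)

Z_in ≈ 131 + j86.6 Ω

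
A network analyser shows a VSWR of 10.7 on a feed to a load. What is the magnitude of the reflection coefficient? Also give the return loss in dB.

|Γ| ≈ 0.829; return loss ≈ 1.63 dB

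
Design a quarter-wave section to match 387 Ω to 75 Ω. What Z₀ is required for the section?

Z_qwt ≈ 170 Ω

Z_qwt = √(Z_0·R_L) = √(75 × 387) = √29020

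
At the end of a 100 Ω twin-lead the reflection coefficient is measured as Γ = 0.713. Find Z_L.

Z_L ≈ 597 Ω

Z_L = Z_0·(1 + Γ)/(1 − Γ) = 100·(1.71)/(0.287)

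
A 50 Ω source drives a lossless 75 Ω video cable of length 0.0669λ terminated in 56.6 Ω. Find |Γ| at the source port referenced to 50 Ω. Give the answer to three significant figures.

βl = 2π × 0.0669 = 24.1°
tan(βl) = 0.447
Z_in = Z_0·(Z_L + jZ_0·tanβl)/(Z_0 + jZ_L·tanβl) = 61 + j13 Ω
Γ_s = (Z_in − Z_s)/(Z_in + Z_s) = (11 + j13)/(111 + j13), |Γ_s| = 0.152

|Γ| ≈ 0.152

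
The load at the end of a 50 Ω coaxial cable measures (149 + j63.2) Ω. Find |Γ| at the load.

|Γ| ≈ 0.563

Γ = (Z_L − Z_0)/(Z_L + Z_0) = (99 + j63.2)/(199 + j63.2)
|Γ| = 117/209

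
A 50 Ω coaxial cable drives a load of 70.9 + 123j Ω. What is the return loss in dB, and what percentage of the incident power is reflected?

Γ = (20.9 + j123)/(120.9 + j123), |Γ| = 0.723
RL = −20·log₁₀(0.723) = 2.81 dB
P_refl/P_inc = |Γ|² = 0.523

RL ≈ 2.81 dB; 52.3% of incident power reflected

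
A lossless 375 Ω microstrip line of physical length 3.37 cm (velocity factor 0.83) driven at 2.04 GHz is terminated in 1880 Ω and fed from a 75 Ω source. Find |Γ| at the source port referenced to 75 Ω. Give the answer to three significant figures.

λ = v/f = 0.83·c / 2.04 GHz = 0.122 m
βl = 2π·l/λ = 2π × 0.276 = 99.4°
tan(βl) = -6.04
Z_in = Z_0·(Z_L + jZ_0·tanβl)/(Z_0 + jZ_L·tanβl) = 76.8 + j59.5 Ω
Γ_s = (Z_in − Z_s)/(Z_in + Z_s) = (1.76 + j59.5)/(152 + j59.5), |Γ_s| = 0.365

|Γ| ≈ 0.365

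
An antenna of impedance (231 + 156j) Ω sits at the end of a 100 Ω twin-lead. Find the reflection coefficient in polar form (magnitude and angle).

Γ = (Z_L − Z_0)/(Z_L + Z_0) = (131 + j156)/(331 + j156)
|Γ| = 204/366 = 0.557

Γ ≈ 0.557 ∠ 24.7°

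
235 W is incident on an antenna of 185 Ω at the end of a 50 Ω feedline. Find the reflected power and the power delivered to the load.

P_reflected ≈ 77.6 W; P_delivered ≈ 157 W

Γ = (185 − 50)/(185 + 50) = 0.574
|Γ|² = 0.33
P_refl = |Γ|²·P_inc = 77.6 W, P_del = (1 − |Γ|²)·P_inc = 157 W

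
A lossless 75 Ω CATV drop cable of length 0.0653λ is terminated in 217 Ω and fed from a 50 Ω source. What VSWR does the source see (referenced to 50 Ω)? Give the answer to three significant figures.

βl = 2π × 0.0653 = 23.5°
tan(βl) = 0.435
Z_in = Z_0·(Z_L + jZ_0·tanβl)/(Z_0 + jZ_L·tanβl) = 99.9 − j93.1 Ω
Γ_s = (Z_in − Z_s)/(Z_in + Z_s) = (49.9 − j93.1)/(150 − j93.1), |Γ_s| = 0.599
VSWR = (1 + |Γ_s|)/(1 − |Γ_s|)

VSWR ≈ 3.98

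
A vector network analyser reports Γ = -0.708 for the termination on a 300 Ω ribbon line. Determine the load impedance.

Z_L = Z_0·(1 + Γ)/(1 − Γ) = 300·(0.292)/(1.71)

Z_L ≈ 51.3 Ω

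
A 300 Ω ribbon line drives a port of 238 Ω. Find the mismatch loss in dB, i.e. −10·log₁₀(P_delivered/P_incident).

Γ = (238 − 300)/(238 + 300) = -0.115
|Γ|² = 0.0133, so P_del/P_inc = 1 − |Γ|² = 0.987
ML = −10·log₁₀(1 − |Γ|²)

mismatch loss ≈ 0.0581 dB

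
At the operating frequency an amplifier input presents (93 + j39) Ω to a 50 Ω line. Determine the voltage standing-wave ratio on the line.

VSWR ≈ 2.29

Γ = (Z_L − Z_0)/(Z_L + Z_0) = (43 + j39)/(143 + j39)
|Γ| = 58.1/148 = 0.392
VSWR = (1 + |Γ|)/(1 − |Γ|) = 1.39/0.608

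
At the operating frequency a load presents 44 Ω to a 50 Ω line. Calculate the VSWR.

For a purely resistive load, VSWR = R_L/Z_0 or Z_0/R_L (whichever > 1) = 50/44

VSWR ≈ 1.14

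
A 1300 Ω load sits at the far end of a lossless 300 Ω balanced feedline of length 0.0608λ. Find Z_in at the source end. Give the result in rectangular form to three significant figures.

Z_in ≈ 375 − j532 Ω

βl = 2π × 0.0608 = 21.9°
tan(βl) = tan(21.9°) = 0.402
Z_in = Z_0·(Z_L + jZ_0·tanβl)/(Z_0 + jZ_L·tanβl)
     = 300·(1300 + j121)/(300 + j522)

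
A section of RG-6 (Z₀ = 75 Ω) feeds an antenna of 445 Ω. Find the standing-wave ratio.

VSWR ≈ 5.93

For a purely resistive load, VSWR = R_L/Z_0 or Z_0/R_L (whichever > 1) = 445/75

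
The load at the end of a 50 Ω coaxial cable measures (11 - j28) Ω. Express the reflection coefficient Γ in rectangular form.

Γ ≈ -0.354 − j0.622

Γ = (Z_L − Z_0)/(Z_L + Z_0) = (-39 − j28)/(61 − j28)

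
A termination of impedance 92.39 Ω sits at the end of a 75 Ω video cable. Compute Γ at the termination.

Γ = (Z_L − Z_0)/(Z_L + Z_0) = (92.39 − 75)/(92.39 + 75) = 17.39/167.4

Γ = 0.104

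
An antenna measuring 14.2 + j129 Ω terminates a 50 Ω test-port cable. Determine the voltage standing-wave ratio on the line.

VSWR ≈ 27.2

Γ = (Z_L − Z_0)/(Z_L + Z_0) = (-35.8 + j129)/(64.2 + j129)
|Γ| = 134/144 = 0.929
VSWR = (1 + |Γ|)/(1 − |Γ|) = 1.93/0.0709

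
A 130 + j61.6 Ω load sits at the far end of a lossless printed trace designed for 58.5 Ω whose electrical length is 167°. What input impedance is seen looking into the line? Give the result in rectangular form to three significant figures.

tan(βl) = tan(167°) = -0.231
Z_in = Z_0·(Z_L + jZ_0·tanβl)/(Z_0 + jZ_L·tanβl)
     = 58.5·(130 + j48.1)/(72.7 − j30)

Z_in ≈ 75.7 + j69.9 Ω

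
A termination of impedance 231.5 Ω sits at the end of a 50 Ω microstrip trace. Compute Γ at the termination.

Γ = (Z_L − Z_0)/(Z_L + Z_0) = (231.5 − 50)/(231.5 + 50) = 181.5/281.5

Γ = 0.645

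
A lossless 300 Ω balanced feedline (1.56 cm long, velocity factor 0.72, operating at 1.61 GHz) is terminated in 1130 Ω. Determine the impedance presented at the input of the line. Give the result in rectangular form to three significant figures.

Z_in ≈ 164 − j286 Ω

λ = v/f = 0.72·c / 1.61 GHz = 0.134 m
βl = 2π·l/λ = 2π × 0.116 = 41.9°
tan(βl) = tan(41.9°) = 0.896
Z_in = Z_0·(Z_L + jZ_0·tanβl)/(Z_0 + jZ_L·tanβl)
     = 300·(1130 + j269)/(300 + j1010)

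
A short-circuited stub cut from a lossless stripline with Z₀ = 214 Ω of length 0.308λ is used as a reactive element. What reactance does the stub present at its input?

βl = 2π × 0.308 = 111°
tan(βl) = -2.62
For a short-circuited stub, Z_in = jZ_0·tan(βl)

X_in ≈ -561 Ω (capacitive)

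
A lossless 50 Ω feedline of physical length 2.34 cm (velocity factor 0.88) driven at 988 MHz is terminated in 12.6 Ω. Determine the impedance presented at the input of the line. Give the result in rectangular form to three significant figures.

Z_in ≈ 16.9 + j28.1 Ω

λ = v/f = 0.88·c / 988 MHz = 0.267 m
βl = 2π·l/λ = 2π × 0.0876 = 31.5°
tan(βl) = tan(31.5°) = 0.613
Z_in = Z_0·(Z_L + jZ_0·tanβl)/(Z_0 + jZ_L·tanβl)
     = 50·(12.6 + j30.7)/(50 + j7.73)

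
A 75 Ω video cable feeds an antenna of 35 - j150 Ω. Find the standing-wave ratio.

Γ = (Z_L − Z_0)/(Z_L + Z_0) = (-40 − j150)/(110 − j150)
|Γ| = 155/186 = 0.835
VSWR = (1 + |Γ|)/(1 − |Γ|) = 1.83/0.165

VSWR ≈ 11.1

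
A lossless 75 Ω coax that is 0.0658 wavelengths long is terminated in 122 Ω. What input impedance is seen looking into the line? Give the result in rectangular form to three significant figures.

Z_in ≈ 96.4 − j35.9 Ω

βl = 2π × 0.0658 = 23.7°
tan(βl) = tan(23.7°) = 0.439
Z_in = Z_0·(Z_L + jZ_0·tanβl)/(Z_0 + jZ_L·tanβl)
     = 75·(122 + j32.9)/(75 + j53.5)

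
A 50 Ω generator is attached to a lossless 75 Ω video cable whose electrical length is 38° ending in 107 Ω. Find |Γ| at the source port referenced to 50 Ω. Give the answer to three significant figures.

tan(βl) = 0.781
Z_in = Z_0·(Z_L + jZ_0·tanβl)/(Z_0 + jZ_L·tanβl) = 76.8 − j27.1 Ω
Γ_s = (Z_in − Z_s)/(Z_in + Z_s) = (26.8 − j27.1)/(127 − j27.1), |Γ_s| = 0.294

|Γ| ≈ 0.294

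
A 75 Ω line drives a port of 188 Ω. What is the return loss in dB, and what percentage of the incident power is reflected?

RL ≈ 7.34 dB; 18.5% of incident power reflected

Γ = (188 − 75)/(188 + 75) = 0.43
RL = −20·log₁₀(0.43) = 7.34 dB
P_refl/P_inc = |Γ|² = 0.185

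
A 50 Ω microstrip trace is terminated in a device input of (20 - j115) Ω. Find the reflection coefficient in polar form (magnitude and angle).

Γ ≈ 0.883 ∠ -45.9°

Γ = (Z_L − Z_0)/(Z_L + Z_0) = (-30 − j115)/(70 − j115)
|Γ| = 119/135 = 0.883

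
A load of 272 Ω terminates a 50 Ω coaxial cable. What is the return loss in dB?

RL ≈ 3.23 dB

Γ = (272 − 50)/(272 + 50) = 0.689
RL = −20·log₁₀|Γ| = −20·log₁₀(0.689)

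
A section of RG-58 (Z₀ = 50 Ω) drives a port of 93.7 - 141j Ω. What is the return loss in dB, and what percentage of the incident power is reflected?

Γ = (43.7 − j141)/(143.7 − j141), |Γ| = 0.733
RL = −20·log₁₀(0.733) = 2.7 dB
P_refl/P_inc = |Γ|² = 0.538

RL ≈ 2.7 dB; 53.8% of incident power reflected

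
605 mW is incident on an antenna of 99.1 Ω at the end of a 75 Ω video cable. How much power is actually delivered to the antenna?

Γ = (99.1 − 75)/(99.1 + 75) = 0.138
|Γ|² = 0.0192
P_refl = |Γ|²·P_inc = 11.6 mW, P_del = (1 − |Γ|²)·P_inc = 593 mW

P_delivered ≈ 593 mW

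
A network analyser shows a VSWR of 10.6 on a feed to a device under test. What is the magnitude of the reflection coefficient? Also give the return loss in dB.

|Γ| = (S − 1)/(S + 1) = (10.6 − 1)/(10.6 + 1) = 9.6/11.6
RL = −20·log₁₀|Γ| = −20·log₁₀(0.828)

|Γ| ≈ 0.828; return loss ≈ 1.64 dB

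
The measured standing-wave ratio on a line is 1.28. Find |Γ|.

|Γ| = (S − 1)/(S + 1) = (1.28 − 1)/(1.28 + 1) = 0.28/2.28

|Γ| ≈ 0.123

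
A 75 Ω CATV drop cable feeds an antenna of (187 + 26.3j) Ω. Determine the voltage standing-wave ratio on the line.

VSWR ≈ 2.55

Γ = (Z_L − Z_0)/(Z_L + Z_0) = (112 + j26.3)/(262 + j26.3)
|Γ| = 115/263 = 0.437
VSWR = (1 + |Γ|)/(1 − |Γ|) = 1.44/0.563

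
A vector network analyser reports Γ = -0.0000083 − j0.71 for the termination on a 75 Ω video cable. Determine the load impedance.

Z_L ≈ 24.7 − j70.8 Ω

Z_L = Z_0·(1 + Γ)/(1 − Γ) = 75·(1 − j0.71)/(1 + j0.71)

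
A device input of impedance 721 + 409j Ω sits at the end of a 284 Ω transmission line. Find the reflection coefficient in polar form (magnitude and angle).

Γ = (Z_L − Z_0)/(Z_L + Z_0) = (437 + j409)/(1005 + j409)
|Γ| = 599/1090 = 0.552

Γ ≈ 0.552 ∠ 21°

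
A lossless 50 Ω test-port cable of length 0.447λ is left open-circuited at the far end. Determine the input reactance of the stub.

βl = 2π × 0.447 = 161°
tan(βl) = -0.346
For an open-circuited stub, Z_in = −jZ_0·cot(βl) = −jZ_0/tan(βl)

X_in ≈ 145 Ω (inductive)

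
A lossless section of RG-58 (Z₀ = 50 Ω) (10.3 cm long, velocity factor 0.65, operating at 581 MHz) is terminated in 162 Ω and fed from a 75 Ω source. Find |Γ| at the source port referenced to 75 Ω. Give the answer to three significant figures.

|Γ| ≈ 0.639

λ = v/f = 0.65·c / 581 MHz = 0.336 m
βl = 2π·l/λ = 2π × 0.307 = 110°
tan(βl) = -2.68
Z_in = Z_0·(Z_L + jZ_0·tanβl)/(Z_0 + jZ_L·tanβl) = 17.4 + j16.7 Ω
Γ_s = (Z_in − Z_s)/(Z_in + Z_s) = (-57.6 + j16.7)/(92.4 + j16.7), |Γ_s| = 0.639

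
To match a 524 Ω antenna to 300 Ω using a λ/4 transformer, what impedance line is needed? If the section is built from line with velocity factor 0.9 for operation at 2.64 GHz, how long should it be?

Z_qwt = √(Z_0·R_L) = √(300 × 524) = √157200
λ = 0.9·c/f = 0.102 m, so l = λ/4 = 0.0256 m

Z_qwt ≈ 396 Ω; length ≈ 2.56 cm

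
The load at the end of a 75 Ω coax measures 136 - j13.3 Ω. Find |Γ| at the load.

Γ = (Z_L − Z_0)/(Z_L + Z_0) = (61 − j13.3)/(211 − j13.3)
|Γ| = 62.4/211

|Γ| ≈ 0.295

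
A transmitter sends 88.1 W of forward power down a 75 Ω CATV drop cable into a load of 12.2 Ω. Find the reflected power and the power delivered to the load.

Γ = (12.2 − 75)/(12.2 + 75) = -0.72
|Γ|² = 0.519
P_refl = |Γ|²·P_inc = 45.7 W, P_del = (1 − |Γ|²)·P_inc = 42.4 W

P_reflected ≈ 45.7 W; P_delivered ≈ 42.4 W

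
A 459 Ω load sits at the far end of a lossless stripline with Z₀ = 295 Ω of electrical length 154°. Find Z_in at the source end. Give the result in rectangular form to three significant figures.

Z_in ≈ 361 + j130 Ω

tan(βl) = tan(154°) = -0.488
Z_in = Z_0·(Z_L + jZ_0·tanβl)/(Z_0 + jZ_L·tanβl)
     = 295·(459 − j144)/(295 − j224)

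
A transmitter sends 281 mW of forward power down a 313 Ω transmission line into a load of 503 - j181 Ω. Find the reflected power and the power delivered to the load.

P_reflected ≈ 27.7 mW; P_delivered ≈ 253 mW

|Γ| = |(190 − j181)/(816 − j181)| = 0.314
|Γ|² = 0.0986
P_refl = |Γ|²·P_inc = 27.7 mW, P_del = (1 − |Γ|²)·P_inc = 253 mW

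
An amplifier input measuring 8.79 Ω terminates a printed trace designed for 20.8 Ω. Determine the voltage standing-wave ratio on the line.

For a purely resistive load, VSWR = R_L/Z_0 or Z_0/R_L (whichever > 1) = 20.8/8.79

VSWR ≈ 2.37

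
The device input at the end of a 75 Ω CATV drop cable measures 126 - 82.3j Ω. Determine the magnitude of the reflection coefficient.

|Γ| ≈ 0.446

Γ = (Z_L − Z_0)/(Z_L + Z_0) = (51 − j82.3)/(201 − j82.3)
|Γ| = 96.8/217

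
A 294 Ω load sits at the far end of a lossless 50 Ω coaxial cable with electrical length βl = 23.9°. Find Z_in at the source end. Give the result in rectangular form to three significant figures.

Z_in ≈ 45.2 − j95.5 Ω

tan(βl) = tan(23.9°) = 0.443
Z_in = Z_0·(Z_L + jZ_0·tanβl)/(Z_0 + jZ_L·tanβl)
     = 50·(294 + j22.2)/(50 + j130)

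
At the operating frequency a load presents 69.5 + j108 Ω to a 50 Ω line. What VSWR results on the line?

Γ = (Z_L − Z_0)/(Z_L + Z_0) = (19.5 + j108)/(119.5 + j108)
|Γ| = 110/161 = 0.681
VSWR = (1 + |Γ|)/(1 − |Γ|) = 1.68/0.319

VSWR ≈ 5.28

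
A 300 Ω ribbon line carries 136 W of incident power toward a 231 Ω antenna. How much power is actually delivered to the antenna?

Γ = (231 − 300)/(231 + 300) = -0.13
|Γ|² = 0.0169
P_refl = |Γ|²·P_inc = 2.3 W, P_del = (1 − |Γ|²)·P_inc = 134 W

P_delivered ≈ 134 W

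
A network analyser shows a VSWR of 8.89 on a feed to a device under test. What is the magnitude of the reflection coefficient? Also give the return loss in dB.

|Γ| ≈ 0.798; return loss ≈ 1.96 dB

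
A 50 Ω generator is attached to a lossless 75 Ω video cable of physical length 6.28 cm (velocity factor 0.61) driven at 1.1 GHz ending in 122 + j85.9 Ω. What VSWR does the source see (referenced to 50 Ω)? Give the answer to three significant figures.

λ = v/f = 0.61·c / 1.1 GHz = 0.166 m
βl = 2π·l/λ = 2π × 0.377 = 136°
tan(βl) = -0.969
Z_in = Z_0·(Z_L + jZ_0·tanβl)/(Z_0 + jZ_L·tanβl) = 34.1 + j31.7 Ω
Γ_s = (Z_in − Z_s)/(Z_in + Z_s) = (-15.9 + j31.7)/(84.1 + j31.7), |Γ_s| = 0.395
VSWR = (1 + |Γ_s|)/(1 − |Γ_s|)

VSWR ≈ 2.31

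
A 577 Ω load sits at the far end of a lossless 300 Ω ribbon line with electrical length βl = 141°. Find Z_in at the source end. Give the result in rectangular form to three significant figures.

Z_in ≈ 279 + j191 Ω

tan(βl) = tan(141°) = -0.81
Z_in = Z_0·(Z_L + jZ_0·tanβl)/(Z_0 + jZ_L·tanβl)
     = 300·(577 − j243)/(300 − j467)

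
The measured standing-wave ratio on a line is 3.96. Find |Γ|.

|Γ| = (S − 1)/(S + 1) = (3.96 − 1)/(3.96 + 1) = 2.96/4.96

|Γ| ≈ 0.597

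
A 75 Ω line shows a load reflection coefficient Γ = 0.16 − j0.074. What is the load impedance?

Z_L ≈ 102 − j15.6 Ω

Z_L = Z_0·(1 + Γ)/(1 − Γ) = 75·(1.16 − j0.074)/(0.84 + j0.074)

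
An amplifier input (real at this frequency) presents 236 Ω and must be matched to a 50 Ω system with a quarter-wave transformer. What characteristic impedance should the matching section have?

Z_qwt ≈ 109 Ω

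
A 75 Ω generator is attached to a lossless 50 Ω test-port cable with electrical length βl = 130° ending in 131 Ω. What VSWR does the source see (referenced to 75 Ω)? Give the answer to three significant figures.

VSWR ≈ 3.09

tan(βl) = -1.19
Z_in = Z_0·(Z_L + jZ_0·tanβl)/(Z_0 + jZ_L·tanβl) = 29.5 + j32.5 Ω
Γ_s = (Z_in − Z_s)/(Z_in + Z_s) = (-45.5 + j32.5)/(104 + j32.5), |Γ_s| = 0.511
VSWR = (1 + |Γ_s|)/(1 − |Γ_s|)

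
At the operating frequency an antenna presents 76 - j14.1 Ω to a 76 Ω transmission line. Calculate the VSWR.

VSWR ≈ 1.2

Γ = (Z_L − Z_0)/(Z_L + Z_0) = (0 − j14.1)/(152 − j14.1)
|Γ| = 14.1/153 = 0.0924
VSWR = (1 + |Γ|)/(1 − |Γ|) = 1.09/0.908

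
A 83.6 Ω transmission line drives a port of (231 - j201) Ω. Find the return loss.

Γ = (147.4 − j201)/(314.6 − j201), |Γ| = 0.668
RL = −20·log₁₀|Γ| = −20·log₁₀(0.668)

RL ≈ 3.51 dB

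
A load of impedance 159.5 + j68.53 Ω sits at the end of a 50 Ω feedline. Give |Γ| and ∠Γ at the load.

Γ ≈ 0.586 ∠ 13.9°

Γ = (Z_L − Z_0)/(Z_L + Z_0) = (109.5 + j68.53)/(209.5 + j68.53)
|Γ| = 129/220 = 0.586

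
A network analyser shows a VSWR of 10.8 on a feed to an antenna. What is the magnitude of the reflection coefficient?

|Γ| ≈ 0.831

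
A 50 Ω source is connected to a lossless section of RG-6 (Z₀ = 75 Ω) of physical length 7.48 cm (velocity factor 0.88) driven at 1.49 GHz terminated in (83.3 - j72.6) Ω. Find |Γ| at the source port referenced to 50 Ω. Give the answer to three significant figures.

λ = v/f = 0.88·c / 1.49 GHz = 0.177 m
βl = 2π·l/λ = 2π × 0.422 = 152°
tan(βl) = -0.532
Z_in = Z_0·(Z_L + jZ_0·tanβl)/(Z_0 + jZ_L·tanβl) = 183 − j9.1 Ω
Γ_s = (Z_in − Z_s)/(Z_in + Z_s) = (133 − j9.1)/(233 − j9.1), |Γ_s| = 0.572

|Γ| ≈ 0.572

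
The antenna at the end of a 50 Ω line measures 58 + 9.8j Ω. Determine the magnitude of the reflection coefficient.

Γ = (Z_L − Z_0)/(Z_L + Z_0) = (8 + j9.8)/(108 + j9.8)
|Γ| = 12.7/108

|Γ| ≈ 0.117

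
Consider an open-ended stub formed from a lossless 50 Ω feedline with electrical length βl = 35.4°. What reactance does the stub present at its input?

tan(βl) = 0.711
For an open-ended stub, Z_in = −jZ_0·cot(βl) = −jZ_0/tan(βl)

X_in ≈ -70.4 Ω (capacitive)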